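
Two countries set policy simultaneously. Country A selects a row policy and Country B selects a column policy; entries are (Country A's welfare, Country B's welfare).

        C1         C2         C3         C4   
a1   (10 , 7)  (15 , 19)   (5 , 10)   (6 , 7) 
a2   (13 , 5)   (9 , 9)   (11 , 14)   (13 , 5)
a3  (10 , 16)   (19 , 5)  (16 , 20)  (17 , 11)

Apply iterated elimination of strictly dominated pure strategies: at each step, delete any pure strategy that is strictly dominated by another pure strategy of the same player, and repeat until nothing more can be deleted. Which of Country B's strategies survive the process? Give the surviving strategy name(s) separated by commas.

For Country B, C3 strictly dominates C1 on the remaining rows (a1: 10>7, a2: 14>5, a3: 20>16); eliminate C1.
Row a1 is eliminated: a3 beats it against every remaining column (C2: 19>15, C3: 16>5, C4: 17>6).
Country A's strategy a2 is strictly dominated by a3 (C2: 19>9, C3: 16>11, C4: 17>13) and is removed.
Column C2 is eliminated: C3 beats it against every remaining row (a3: 20>5).
For Country B, C3 strictly dominates C4 on the remaining rows (a3: 20>11); eliminate C4.
Among the remaining strategies, none is strictly dominated by another pure strategy of the same player, so the elimination stops.
Surviving strategies — Country A: {a3}; Country B: {C3}.

C3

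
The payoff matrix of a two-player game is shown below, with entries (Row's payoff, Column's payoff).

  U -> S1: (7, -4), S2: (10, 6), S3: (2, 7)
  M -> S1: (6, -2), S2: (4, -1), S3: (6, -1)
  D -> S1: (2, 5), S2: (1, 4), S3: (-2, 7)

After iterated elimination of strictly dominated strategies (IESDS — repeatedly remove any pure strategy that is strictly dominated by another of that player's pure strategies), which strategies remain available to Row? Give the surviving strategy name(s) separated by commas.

Row D is eliminated: U beats it against every remaining column (S1: 7>2, S2: 10>1, S3: 2>-2).
Column's strategy S1 is strictly dominated by S2 (U: 6>-4, M: -1>-2) and is removed.
Among the remaining strategies, none is strictly dominated by another pure strategy of the same player, so the elimination stops.
Surviving strategies — Row: {U, M}; Column: {S2, S3}.

U, M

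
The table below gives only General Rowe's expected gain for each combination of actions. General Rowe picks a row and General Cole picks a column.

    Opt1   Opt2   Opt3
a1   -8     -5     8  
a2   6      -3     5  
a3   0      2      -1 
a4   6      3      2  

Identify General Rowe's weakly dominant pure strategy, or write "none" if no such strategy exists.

none

a1 fails to dominate a2 at Opt1 (-8<6).
a2 fails to dominate a1 at Opt3 (5<8).
a3 fails to dominate a1 at Opt3 (-1<8).
a4 fails to dominate a1 at Opt3 (2<8).
No single strategy dominates all the others.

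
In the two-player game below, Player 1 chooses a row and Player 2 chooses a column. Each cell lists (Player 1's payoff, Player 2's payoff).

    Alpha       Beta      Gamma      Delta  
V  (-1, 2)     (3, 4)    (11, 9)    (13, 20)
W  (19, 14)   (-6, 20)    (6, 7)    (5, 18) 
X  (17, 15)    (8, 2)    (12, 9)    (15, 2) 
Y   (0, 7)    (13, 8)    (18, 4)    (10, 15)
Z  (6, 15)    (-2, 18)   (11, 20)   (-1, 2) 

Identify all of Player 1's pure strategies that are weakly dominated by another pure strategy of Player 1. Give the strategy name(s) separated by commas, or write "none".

V, Z

V is weakly dominated by X (Alpha: 17>-1, Beta: 8>3, Gamma: 12>11, Delta: 15>13).
Nothing dominates W: V at Alpha (19>-1); X at Alpha (19>17); Y at Alpha (19>0); Z at Alpha (19>6).
X: no other strategy beats it everywhere (V at Alpha (17>-1); W at Beta (8>-6); Y at Alpha (17>0); Z at Alpha (17>6)).
Y: no other strategy beats it everywhere (V at Alpha (0>-1); W at Beta (13>-6); X at Beta (13>8); Z at Beta (13>-2)).
Z is weakly dominated by X (Alpha: 17>6, Beta: 8>-2, Gamma: 12>11, Delta: 15>-1).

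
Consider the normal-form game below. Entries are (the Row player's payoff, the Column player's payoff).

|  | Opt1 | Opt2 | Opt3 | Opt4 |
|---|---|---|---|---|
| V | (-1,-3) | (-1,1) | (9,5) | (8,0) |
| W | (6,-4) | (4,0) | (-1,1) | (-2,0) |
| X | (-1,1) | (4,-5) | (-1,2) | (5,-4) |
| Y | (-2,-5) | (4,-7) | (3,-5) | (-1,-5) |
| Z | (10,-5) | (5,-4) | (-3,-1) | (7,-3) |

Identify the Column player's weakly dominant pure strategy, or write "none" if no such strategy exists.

Opt3 vs Opt1: V: 5>-3, W: 1>-4, X: 2>1, Y: -5=-5, Z: -1>-5.
Opt3 vs Opt2: V: 5>1, W: 1>0, X: 2>-5, Y: -5>-7, Z: -1>-4.
Opt3 vs Opt4: V: 5>0, W: 1>0, X: 2>-4, Y: -5=-5, Z: -1>-3.
Opt3 is at least as good as every other strategy against every opponent action, so it is weakly dominant.

Opt3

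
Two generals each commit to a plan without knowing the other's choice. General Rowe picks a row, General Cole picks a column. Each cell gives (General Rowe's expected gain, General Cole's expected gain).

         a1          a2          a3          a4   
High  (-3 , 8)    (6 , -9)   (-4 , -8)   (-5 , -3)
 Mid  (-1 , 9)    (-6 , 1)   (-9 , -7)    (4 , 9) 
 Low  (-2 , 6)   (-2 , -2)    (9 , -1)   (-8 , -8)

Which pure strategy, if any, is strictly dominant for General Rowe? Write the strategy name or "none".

none

High fails to dominate Mid at a1 (-3<-1).
Mid fails to dominate High at a2 (-6<6).
Low fails to dominate High at a2 (-2<6).
No single strategy dominates all the others.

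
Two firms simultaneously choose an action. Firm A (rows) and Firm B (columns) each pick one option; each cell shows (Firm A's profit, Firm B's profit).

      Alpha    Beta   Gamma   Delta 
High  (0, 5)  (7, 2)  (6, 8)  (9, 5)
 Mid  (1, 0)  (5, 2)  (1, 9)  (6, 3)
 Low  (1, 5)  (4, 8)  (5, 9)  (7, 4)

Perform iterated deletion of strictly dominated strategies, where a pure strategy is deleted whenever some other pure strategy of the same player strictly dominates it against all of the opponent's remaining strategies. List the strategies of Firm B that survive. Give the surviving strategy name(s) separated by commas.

Firm B's strategy Alpha is strictly dominated by Gamma (High: 8>5, Mid: 9>0, Low: 9>5) and is removed.
For Firm A, High strictly dominates Mid on the remaining columns (Beta: 7>5, Gamma: 6>1, Delta: 9>6); eliminate Mid.
Row Low is eliminated: High beats it against every remaining column (Beta: 7>4, Gamma: 6>5, Delta: 9>7).
Firm B's strategy Beta is strictly dominated by Gamma (High: 8>2) and is removed.
Column Delta is eliminated: Gamma beats it against every remaining row (High: 8>5).
Among the remaining strategies, none is strictly dominated by another pure strategy of the same player, so the elimination stops.
Surviving strategies — Firm A: {High}; Firm B: {Gamma}.

Gamma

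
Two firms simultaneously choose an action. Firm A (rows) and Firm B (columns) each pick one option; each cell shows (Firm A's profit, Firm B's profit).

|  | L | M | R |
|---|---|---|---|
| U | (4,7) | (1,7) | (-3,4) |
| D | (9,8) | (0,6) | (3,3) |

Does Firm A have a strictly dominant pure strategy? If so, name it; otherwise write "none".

U fails to dominate D at L (4<9).
D fails to dominate U at M (0<1).
No single strategy dominates all the others.

none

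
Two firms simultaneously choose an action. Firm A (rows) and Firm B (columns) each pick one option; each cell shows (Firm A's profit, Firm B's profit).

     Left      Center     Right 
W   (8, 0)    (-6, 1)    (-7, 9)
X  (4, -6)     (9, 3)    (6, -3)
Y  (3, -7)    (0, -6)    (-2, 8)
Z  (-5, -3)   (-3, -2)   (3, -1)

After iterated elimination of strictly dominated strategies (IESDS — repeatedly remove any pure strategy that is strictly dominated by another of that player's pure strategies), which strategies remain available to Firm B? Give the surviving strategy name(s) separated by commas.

Center

Row Y is eliminated: X beats it against every remaining column (Left: 4>3, Center: 9>0, Right: 6>-2).
Row Z is eliminated: X beats it against every remaining column (Left: 4>-5, Center: 9>-3, Right: 6>3).
For Firm B, Center strictly dominates Left on the remaining rows (W: 1>0, X: 3>-6); eliminate Left.
Firm A's strategy W is strictly dominated by X (Center: 9>-6, Right: 6>-7) and is removed.
Firm B's strategy Right is strictly dominated by Center (X: 3>-3) and is removed.
Among the remaining strategies, none is strictly dominated by another pure strategy of the same player, so the elimination stops.
Surviving strategies — Firm A: {X}; Firm B: {Center}.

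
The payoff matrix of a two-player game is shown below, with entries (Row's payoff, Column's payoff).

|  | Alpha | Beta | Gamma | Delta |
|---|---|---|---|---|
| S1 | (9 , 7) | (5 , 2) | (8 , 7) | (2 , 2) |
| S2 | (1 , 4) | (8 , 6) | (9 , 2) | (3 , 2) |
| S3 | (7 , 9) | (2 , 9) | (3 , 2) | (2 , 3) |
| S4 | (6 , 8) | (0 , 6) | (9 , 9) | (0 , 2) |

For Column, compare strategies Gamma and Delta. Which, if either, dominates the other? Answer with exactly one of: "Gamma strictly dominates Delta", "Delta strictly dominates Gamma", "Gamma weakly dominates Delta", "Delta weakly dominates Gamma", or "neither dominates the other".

neither dominates the other

Compare Gamma to Delta across each opponent action: S1: 7>2, S2: 2=2, S3: 2<3, S4: 9>2.
Gamma does better at S1, S4 but worse at S3; neither strategy dominates the other.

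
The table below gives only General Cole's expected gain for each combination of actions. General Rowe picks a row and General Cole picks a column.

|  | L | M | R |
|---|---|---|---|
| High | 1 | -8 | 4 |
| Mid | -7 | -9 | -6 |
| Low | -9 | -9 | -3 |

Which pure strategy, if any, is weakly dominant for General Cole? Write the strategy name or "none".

R vs L: High: 4>1, Mid: -6>-7, Low: -3>-9.
R vs M: High: 4>-8, Mid: -6>-9, Low: -3>-9.
R is at least as good as every other strategy against every opponent action, so it is weakly dominant.

R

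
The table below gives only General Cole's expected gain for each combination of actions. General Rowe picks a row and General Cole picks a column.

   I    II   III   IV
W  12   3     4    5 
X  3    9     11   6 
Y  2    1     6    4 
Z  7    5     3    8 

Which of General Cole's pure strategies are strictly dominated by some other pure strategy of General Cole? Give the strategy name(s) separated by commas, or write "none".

none

I: no other strategy beats it everywhere (II at W (12>3); III at W (12>4); IV at W (12>5)).
II: no other strategy beats it everywhere (I at X (9>3); III at Z (5>3); IV at X (9>6)).
Nothing dominates III: I at X (11>3); II at W (4>3); IV at X (11>6).
IV: no other strategy beats it everywhere (I at X (6>3); II at W (5>3); III at W (5>4)).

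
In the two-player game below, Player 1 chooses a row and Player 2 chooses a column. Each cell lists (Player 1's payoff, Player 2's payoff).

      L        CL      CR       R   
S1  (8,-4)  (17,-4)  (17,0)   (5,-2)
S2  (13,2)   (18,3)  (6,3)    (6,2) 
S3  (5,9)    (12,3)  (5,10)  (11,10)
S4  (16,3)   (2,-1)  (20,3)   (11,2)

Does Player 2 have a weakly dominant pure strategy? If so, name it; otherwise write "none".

CR

CR vs L: S1: 0>-4, S2: 3>2, S3: 10>9, S4: 3=3.
CR vs CL: S1: 0>-4, S2: 3=3, S3: 10>3, S4: 3>-1.
CR vs R: S1: 0>-2, S2: 3>2, S3: 10=10, S4: 3>2.
CR is at least as good as every other strategy against every opponent action, so it is weakly dominant.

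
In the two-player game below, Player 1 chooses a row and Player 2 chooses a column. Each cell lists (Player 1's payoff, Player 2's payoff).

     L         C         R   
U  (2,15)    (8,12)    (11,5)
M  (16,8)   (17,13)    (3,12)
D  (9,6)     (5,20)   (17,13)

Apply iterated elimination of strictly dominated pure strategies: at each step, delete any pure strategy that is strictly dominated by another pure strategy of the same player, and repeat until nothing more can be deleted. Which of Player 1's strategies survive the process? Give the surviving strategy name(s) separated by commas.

M

Player 2's strategy R is strictly dominated by C (U: 12>5, M: 13>12, D: 20>13) and is removed.
Player 1's strategy U is strictly dominated by M (L: 16>2, C: 17>8) and is removed.
Row D is eliminated: M beats it against every remaining column (L: 16>9, C: 17>5).
Column L is eliminated: C beats it against every remaining row (M: 13>8).
Among the remaining strategies, none is strictly dominated by another pure strategy of the same player, so the elimination stops.
Surviving strategies — Player 1: {M}; Player 2: {C}.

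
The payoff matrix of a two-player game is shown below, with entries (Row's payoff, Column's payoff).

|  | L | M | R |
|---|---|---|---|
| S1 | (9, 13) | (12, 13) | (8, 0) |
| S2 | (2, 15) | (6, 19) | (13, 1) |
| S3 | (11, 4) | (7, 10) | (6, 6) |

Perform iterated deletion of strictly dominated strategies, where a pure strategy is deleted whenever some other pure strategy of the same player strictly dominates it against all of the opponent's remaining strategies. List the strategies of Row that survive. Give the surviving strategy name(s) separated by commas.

S1, S3

For Column, M strictly dominates R on the remaining rows (S1: 13>0, S2: 19>1, S3: 10>6); eliminate R.
For Row, S1 strictly dominates S2 on the remaining columns (L: 9>2, M: 12>6); eliminate S2.
Among the remaining strategies, none is strictly dominated by another pure strategy of the same player, so the elimination stops.
Surviving strategies — Row: {S1, S3}; Column: {L, M}.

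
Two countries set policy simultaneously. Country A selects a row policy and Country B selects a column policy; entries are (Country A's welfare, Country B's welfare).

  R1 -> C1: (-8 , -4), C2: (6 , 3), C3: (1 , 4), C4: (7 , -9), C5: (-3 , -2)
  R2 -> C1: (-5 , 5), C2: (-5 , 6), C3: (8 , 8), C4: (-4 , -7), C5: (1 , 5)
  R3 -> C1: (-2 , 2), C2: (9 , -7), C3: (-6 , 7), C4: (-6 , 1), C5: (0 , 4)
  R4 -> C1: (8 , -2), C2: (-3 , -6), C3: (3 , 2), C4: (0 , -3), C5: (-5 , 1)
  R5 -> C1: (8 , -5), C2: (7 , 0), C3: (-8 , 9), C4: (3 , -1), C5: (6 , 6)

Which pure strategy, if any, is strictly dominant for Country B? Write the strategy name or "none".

C3 vs C1: R1: 4>-4, R2: 8>5, R3: 7>2, R4: 2>-2, R5: 9>-5.
C3 vs C2: R1: 4>3, R2: 8>6, R3: 7>-7, R4: 2>-6, R5: 9>0.
C3 vs C4: R1: 4>-9, R2: 8>-7, R3: 7>1, R4: 2>-3, R5: 9>-1.
C3 vs C5: R1: 4>-2, R2: 8>5, R3: 7>4, R4: 2>1, R5: 9>6.
C3 strictly beats every other strategy against every opponent action, so it is strictly dominant.

C3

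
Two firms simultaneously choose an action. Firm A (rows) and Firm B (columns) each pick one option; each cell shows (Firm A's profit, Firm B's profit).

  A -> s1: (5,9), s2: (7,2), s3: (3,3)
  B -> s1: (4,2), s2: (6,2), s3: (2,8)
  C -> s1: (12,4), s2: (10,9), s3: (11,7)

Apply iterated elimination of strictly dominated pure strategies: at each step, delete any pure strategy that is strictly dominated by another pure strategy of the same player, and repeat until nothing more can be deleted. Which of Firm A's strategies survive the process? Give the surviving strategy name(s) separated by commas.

For Firm A, C strictly dominates A on the remaining columns (s1: 12>5, s2: 10>7, s3: 11>3); eliminate A.
Firm A's strategy B is strictly dominated by C (s1: 12>4, s2: 10>6, s3: 11>2) and is removed.
For Firm B, s2 strictly dominates s1 on the remaining rows (C: 9>4); eliminate s1.
Column s3 is eliminated: s2 beats it against every remaining row (C: 9>7).
Among the remaining strategies, none is strictly dominated by another pure strategy of the same player, so the elimination stops.
Surviving strategies — Firm A: {C}; Firm B: {s2}.

C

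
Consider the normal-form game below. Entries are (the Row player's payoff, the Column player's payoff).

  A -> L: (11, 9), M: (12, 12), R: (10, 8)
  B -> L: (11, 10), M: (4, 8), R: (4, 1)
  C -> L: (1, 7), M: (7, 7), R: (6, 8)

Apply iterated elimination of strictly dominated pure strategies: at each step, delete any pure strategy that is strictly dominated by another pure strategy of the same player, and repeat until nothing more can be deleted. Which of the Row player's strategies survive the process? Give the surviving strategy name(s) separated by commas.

A, B

The Row player's strategy C is strictly dominated by A (L: 11>1, M: 12>7, R: 10>6) and is removed.
Column R is eliminated: L beats it against every remaining row (A: 9>8, B: 10>1).
Among the remaining strategies, none is strictly dominated by another pure strategy of the same player, so the elimination stops.
Surviving strategies — the Row player: {A, B}; the Column player: {L, M}.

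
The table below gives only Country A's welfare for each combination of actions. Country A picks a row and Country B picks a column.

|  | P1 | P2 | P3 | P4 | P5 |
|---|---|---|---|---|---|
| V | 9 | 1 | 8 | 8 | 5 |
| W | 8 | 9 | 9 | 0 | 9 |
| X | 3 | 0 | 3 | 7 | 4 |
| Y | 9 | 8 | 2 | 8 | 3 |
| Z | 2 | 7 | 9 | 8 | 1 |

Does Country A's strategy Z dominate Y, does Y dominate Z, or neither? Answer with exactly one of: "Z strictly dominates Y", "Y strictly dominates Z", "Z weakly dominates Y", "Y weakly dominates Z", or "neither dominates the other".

Z's payoffs vs Y's, by Country B's action — P1: 2<9, P2: 7<8, P3: 9>2, P4: 8=8, P5: 1<3.
Z does better at P3 but worse at P1, P2, P5; neither strategy dominates the other.

neither dominates the other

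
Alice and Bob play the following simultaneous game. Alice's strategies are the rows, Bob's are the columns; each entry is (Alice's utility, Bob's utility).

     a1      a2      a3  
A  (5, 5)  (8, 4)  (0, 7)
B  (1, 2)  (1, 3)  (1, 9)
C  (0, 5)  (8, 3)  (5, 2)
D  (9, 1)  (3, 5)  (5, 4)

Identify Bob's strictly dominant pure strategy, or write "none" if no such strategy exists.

a1 fails to dominate a2 at B (2<3).
a2 fails to dominate a1 at A (4<5).
a3 fails to dominate a1 at C (2<5).
No single strategy dominates all the others.

none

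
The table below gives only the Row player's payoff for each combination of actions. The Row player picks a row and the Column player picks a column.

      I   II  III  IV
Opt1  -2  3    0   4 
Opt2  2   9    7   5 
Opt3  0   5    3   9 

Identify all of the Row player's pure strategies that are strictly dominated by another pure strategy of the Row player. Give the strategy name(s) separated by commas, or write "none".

Opt1 is strictly dominated by Opt2 (I: 2>-2, II: 9>3, III: 7>0, IV: 5>4).
Nothing dominates Opt2: Opt1 at I (2>-2); Opt3 at I (2>0).
Opt3: no other strategy beats it everywhere (Opt1 at I (0>-2); Opt2 at IV (9>5)).

Opt1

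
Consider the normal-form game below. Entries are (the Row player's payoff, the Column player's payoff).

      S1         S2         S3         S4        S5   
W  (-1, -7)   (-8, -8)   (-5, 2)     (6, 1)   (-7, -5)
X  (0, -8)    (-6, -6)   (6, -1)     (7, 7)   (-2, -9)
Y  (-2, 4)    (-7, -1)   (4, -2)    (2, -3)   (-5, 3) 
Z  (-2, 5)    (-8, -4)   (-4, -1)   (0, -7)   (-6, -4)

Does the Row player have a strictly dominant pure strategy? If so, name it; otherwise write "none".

X

X vs W: S1: 0>-1, S2: -6>-8, S3: 6>-5, S4: 7>6, S5: -2>-7.
X vs Y: S1: 0>-2, S2: -6>-7, S3: 6>4, S4: 7>2, S5: -2>-5.
X vs Z: S1: 0>-2, S2: -6>-8, S3: 6>-4, S4: 7>0, S5: -2>-6.
X strictly beats every other strategy against every opponent action, so it is strictly dominant.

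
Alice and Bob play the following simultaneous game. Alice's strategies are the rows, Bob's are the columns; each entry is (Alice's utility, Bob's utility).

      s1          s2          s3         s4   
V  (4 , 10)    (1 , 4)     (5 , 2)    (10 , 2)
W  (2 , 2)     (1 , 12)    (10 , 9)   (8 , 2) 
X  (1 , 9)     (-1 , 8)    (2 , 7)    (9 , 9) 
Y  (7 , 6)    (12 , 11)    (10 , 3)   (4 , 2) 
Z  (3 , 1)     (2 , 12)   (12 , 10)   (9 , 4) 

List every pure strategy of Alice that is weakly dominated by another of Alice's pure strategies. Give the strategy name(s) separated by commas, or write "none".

W, X

V: no other strategy beats it everywhere (W at s1 (4>2); X at s1 (4>1); Y at s4 (10>4); Z at s1 (4>3)).
Z weakly dominates W — s1: 3>2, s2: 2>1, s3: 12>10, s4: 9>8.
X: dominated, since V does at least as well everywhere (s1: 4>1, s2: 1>-1, s3: 5>2, s4: 10>9).
Y is not dominated — it holds its own against V at s1 (7>4); W at s1 (7>2); X at s1 (7>1); Z at s1 (7>3).
Z is not dominated — it holds its own against V at s2 (2>1); W at s1 (3>2); X at s1 (3>1); Y at s3 (12>10).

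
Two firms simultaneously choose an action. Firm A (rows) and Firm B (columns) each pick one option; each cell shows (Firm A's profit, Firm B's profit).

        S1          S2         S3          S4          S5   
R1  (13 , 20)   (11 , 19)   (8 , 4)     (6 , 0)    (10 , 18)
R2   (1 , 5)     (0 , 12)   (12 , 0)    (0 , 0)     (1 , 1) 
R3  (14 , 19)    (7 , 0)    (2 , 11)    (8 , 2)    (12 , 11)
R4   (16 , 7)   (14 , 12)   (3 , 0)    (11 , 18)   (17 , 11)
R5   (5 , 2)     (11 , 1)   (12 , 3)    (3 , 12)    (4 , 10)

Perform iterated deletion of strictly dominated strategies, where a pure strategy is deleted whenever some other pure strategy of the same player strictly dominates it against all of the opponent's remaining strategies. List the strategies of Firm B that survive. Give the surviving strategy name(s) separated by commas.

Firm A's strategy R3 is strictly dominated by R4 (S1: 16>14, S2: 14>7, S3: 3>2, S4: 11>8, S5: 17>12) and is removed.
For Firm B, S5 strictly dominates S3 on the remaining rows (R1: 18>4, R2: 1>0, R4: 11>0, R5: 10>3); eliminate S3.
Row R1 is eliminated: R4 beats it against every remaining column (S1: 16>13, S2: 14>11, S4: 11>6, S5: 17>10).
For Firm A, R4 strictly dominates R2 on the remaining columns (S1: 16>1, S2: 14>0, S4: 11>0, S5: 17>1); eliminate R2.
For Firm A, R4 strictly dominates R5 on the remaining columns (S1: 16>5, S2: 14>11, S4: 11>3, S5: 17>4); eliminate R5.
Firm B's strategy S1 is strictly dominated by S2 (R4: 12>7) and is removed.
Firm B's strategy S2 is strictly dominated by S4 (R4: 18>12) and is removed.
Firm B's strategy S5 is strictly dominated by S4 (R4: 18>11) and is removed.
Among the remaining strategies, none is strictly dominated by another pure strategy of the same player, so the elimination stops.
Surviving strategies — Firm A: {R4}; Firm B: {S4}.

S4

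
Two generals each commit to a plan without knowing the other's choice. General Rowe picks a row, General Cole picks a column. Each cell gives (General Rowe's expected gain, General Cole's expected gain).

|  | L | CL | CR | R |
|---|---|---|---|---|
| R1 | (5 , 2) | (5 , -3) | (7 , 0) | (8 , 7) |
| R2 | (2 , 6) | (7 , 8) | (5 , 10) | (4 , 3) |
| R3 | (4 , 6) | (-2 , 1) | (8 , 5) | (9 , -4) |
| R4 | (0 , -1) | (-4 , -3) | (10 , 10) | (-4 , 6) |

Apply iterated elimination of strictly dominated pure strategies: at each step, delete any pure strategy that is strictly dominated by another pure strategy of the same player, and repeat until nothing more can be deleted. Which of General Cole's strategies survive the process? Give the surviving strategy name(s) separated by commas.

L, CR, R

Column CL is eliminated: CR beats it against every remaining row (R1: 0>-3, R2: 10>8, R3: 5>1, R4: 10>-3).
For General Rowe, R1 strictly dominates R2 on the remaining columns (L: 5>2, CR: 7>5, R: 8>4); eliminate R2.
Among the remaining strategies, none is strictly dominated by another pure strategy of the same player, so the elimination stops.
Surviving strategies — General Rowe: {R1, R3, R4}; General Cole: {L, CR, R}.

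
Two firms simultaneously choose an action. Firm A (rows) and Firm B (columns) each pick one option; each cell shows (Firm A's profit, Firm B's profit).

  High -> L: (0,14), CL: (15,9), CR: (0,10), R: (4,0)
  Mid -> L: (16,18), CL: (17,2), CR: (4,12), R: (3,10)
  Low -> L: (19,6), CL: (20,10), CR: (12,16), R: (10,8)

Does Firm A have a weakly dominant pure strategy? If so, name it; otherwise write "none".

Low vs High: L: 19>0, CL: 20>15, CR: 12>0, R: 10>4.
Low vs Mid: L: 19>16, CL: 20>17, CR: 12>4, R: 10>3.
Low is at least as good as every other strategy against every opponent action, so it is weakly dominant.

Low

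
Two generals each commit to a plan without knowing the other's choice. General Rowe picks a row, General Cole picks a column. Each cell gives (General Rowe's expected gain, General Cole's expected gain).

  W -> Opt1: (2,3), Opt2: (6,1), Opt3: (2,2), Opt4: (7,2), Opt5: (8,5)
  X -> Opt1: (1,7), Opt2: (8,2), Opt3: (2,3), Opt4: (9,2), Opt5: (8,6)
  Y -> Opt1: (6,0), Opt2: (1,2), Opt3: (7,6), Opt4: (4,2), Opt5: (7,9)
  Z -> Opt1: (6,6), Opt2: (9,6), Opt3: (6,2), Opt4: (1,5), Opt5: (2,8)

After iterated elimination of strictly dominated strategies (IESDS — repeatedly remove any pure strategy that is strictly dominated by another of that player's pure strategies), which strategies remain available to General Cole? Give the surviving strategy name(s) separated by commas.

For General Cole, Opt5 strictly dominates Opt2 on the remaining rows (W: 5>1, X: 6>2, Y: 9>2, Z: 8>6); eliminate Opt2.
For General Cole, Opt5 strictly dominates Opt3 on the remaining rows (W: 5>2, X: 6>3, Y: 9>6, Z: 8>2); eliminate Opt3.
General Cole's strategy Opt4 is strictly dominated by Opt5 (W: 5>2, X: 6>2, Y: 9>2, Z: 8>5) and is removed.
Among the remaining strategies, none is strictly dominated by another pure strategy of the same player, so the elimination stops.
Surviving strategies — General Rowe: {W, X, Y, Z}; General Cole: {Opt1, Opt5}.

Opt1, Opt5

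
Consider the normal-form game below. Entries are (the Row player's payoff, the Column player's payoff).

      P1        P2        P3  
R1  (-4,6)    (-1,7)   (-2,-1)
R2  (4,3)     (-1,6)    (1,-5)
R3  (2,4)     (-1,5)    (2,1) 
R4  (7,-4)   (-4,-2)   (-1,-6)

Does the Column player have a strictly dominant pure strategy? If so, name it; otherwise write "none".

P2

P2 vs P1: R1: 7>6, R2: 6>3, R3: 5>4, R4: -2>-4.
P2 vs P3: R1: 7>-1, R2: 6>-5, R3: 5>1, R4: -2>-6.
P2 strictly beats every other strategy against every opponent action, so it is strictly dominant.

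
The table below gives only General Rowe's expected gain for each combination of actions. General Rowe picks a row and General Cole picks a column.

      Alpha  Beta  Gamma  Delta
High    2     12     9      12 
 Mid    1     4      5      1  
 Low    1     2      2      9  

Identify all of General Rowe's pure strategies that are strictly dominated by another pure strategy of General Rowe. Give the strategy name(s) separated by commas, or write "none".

Mid, Low

Nothing dominates High: Mid at Alpha (2>1); Low at Alpha (2>1).
High strictly dominates Mid — Alpha: 2>1, Beta: 12>4, Gamma: 9>5, Delta: 12>1.
Low: dominated, since High does at least as well everywhere (Alpha: 2>1, Beta: 12>2, Gamma: 9>2, Delta: 12>9).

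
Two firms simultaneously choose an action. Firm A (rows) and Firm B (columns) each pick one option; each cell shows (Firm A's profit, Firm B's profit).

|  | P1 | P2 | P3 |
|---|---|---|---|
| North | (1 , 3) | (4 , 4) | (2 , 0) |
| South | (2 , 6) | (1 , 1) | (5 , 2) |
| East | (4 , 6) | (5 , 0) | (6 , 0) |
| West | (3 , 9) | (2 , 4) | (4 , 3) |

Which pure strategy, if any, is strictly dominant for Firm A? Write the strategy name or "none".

East vs North: P1: 4>1, P2: 5>4, P3: 6>2.
East vs South: P1: 4>2, P2: 5>1, P3: 6>5.
East vs West: P1: 4>3, P2: 5>2, P3: 6>4.
East strictly beats every other strategy against every opponent action, so it is strictly dominant.

East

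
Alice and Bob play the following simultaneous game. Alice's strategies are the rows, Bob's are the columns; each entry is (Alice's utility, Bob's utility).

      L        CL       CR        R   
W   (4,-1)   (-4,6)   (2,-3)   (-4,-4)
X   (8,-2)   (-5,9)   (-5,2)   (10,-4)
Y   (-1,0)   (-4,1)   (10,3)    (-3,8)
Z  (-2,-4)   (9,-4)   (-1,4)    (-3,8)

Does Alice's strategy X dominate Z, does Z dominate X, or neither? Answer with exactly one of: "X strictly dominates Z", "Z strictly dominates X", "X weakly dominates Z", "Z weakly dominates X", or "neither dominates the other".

Compare X to Z across each opponent action: L: 8>-2, CL: -5<9, CR: -5<-1, R: 10>-3.
X does better at L, R but worse at CL, CR; neither strategy dominates the other.

neither dominates the other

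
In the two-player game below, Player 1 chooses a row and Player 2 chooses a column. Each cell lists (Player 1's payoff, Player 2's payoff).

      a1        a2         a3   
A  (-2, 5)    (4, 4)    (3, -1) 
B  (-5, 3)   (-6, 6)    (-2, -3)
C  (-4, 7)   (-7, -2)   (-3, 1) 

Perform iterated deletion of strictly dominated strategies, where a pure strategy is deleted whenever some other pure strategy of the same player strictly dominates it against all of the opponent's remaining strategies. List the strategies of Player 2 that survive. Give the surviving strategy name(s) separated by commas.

For Player 1, A strictly dominates B on the remaining columns (a1: -2>-5, a2: 4>-6, a3: 3>-2); eliminate B.
Player 1's strategy C is strictly dominated by A (a1: -2>-4, a2: 4>-7, a3: 3>-3) and is removed.
For Player 2, a1 strictly dominates a2 on the remaining rows (A: 5>4); eliminate a2.
Column a3 is eliminated: a1 beats it against every remaining row (A: 5>-1).
Among the remaining strategies, none is strictly dominated by another pure strategy of the same player, so the elimination stops.
Surviving strategies — Player 1: {A}; Player 2: {a1}.

a1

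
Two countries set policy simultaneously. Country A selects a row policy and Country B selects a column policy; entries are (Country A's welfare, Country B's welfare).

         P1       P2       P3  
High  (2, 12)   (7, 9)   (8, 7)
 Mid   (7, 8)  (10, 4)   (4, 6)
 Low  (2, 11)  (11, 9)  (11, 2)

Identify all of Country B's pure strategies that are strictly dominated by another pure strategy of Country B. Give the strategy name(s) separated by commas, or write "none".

P2, P3

Nothing dominates P1: P2 at High (12>9); P3 at High (12>7).
P2 is strictly dominated by P1 (High: 12>9, Mid: 8>4, Low: 11>9).
P1 strictly dominates P3 — High: 12>7, Mid: 8>6, Low: 11>2.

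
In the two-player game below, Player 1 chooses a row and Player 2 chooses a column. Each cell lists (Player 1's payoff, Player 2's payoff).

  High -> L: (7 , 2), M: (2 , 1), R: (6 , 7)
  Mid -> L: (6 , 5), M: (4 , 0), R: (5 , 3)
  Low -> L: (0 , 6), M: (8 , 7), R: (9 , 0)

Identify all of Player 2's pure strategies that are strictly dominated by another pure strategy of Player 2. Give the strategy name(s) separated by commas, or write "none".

Nothing dominates L: M at High (2>1); R at Mid (5>3).
M: no other strategy beats it everywhere (L at Low (7>6); R at Low (7>0)).
R is not dominated — it holds its own against L at High (7>2); M at High (7>1).

none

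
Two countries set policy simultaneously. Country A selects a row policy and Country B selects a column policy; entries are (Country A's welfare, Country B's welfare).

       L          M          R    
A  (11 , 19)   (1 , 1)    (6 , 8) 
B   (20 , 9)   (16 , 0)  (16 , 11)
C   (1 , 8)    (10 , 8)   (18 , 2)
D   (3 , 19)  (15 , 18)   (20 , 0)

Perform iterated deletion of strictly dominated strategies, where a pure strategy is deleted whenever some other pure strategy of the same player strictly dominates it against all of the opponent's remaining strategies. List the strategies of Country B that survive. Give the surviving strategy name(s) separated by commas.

L, R

Country A's strategy A is strictly dominated by B (L: 20>11, M: 16>1, R: 16>6) and is removed.
For Country A, D strictly dominates C on the remaining columns (L: 3>1, M: 15>10, R: 20>18); eliminate C.
Column M is eliminated: L beats it against every remaining row (B: 9>0, D: 19>18).
Among the remaining strategies, none is strictly dominated by another pure strategy of the same player, so the elimination stops.
Surviving strategies — Country A: {B, D}; Country B: {L, R}.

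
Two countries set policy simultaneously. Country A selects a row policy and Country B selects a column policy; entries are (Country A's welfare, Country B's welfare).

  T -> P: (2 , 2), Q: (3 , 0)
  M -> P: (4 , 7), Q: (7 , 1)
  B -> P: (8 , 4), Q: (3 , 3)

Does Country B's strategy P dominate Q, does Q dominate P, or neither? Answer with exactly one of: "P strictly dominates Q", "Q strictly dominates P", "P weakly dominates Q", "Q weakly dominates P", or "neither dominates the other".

Compare P to Q across each choice by Country A: T: 2>0, M: 7>1, B: 4>3.
Every comparison favours P, so P strictly dominates Q.

P strictly dominates Q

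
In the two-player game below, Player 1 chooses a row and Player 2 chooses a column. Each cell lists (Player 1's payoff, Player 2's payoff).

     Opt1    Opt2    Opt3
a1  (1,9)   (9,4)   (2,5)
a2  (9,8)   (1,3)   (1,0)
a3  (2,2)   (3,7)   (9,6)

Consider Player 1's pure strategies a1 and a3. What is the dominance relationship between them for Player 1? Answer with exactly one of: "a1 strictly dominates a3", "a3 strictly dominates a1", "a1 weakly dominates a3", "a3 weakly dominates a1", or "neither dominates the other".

Compare a1 to a3 across every action of Player 2: Opt1: 1<2, Opt2: 9>3, Opt3: 2<9.
a1 does better at Opt2 but worse at Opt1, Opt3; neither strategy dominates the other.

neither dominates the other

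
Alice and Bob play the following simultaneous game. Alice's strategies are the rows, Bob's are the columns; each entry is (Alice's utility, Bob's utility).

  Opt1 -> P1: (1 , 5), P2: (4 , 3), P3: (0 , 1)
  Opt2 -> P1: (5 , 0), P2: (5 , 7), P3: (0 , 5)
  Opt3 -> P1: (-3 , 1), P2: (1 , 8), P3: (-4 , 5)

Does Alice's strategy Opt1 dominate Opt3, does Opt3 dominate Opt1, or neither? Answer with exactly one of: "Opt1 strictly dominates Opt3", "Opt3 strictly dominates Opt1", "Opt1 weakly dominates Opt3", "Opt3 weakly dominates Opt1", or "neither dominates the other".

Opt1's payoffs vs Opt3's, by Bob's action — P1: 1>-3, P2: 4>1, P3: 0>-4.
Opt1 gives a strictly higher payoff against each opponent action, so Opt1 strictly dominates Opt3.

Opt1 strictly dominates Opt3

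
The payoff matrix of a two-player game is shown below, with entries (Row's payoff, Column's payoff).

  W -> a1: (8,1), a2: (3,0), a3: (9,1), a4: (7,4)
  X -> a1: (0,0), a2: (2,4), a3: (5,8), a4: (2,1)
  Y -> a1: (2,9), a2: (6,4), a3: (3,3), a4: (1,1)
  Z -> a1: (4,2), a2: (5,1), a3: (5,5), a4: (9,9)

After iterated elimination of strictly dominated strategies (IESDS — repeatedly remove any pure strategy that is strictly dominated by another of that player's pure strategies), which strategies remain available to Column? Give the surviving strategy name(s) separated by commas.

Row's strategy X is strictly dominated by W (a1: 8>0, a2: 3>2, a3: 9>5, a4: 7>2) and is removed.
For Column, a1 strictly dominates a2 on the remaining rows (W: 1>0, Y: 9>4, Z: 2>1); eliminate a2.
Row Y is eliminated: W beats it against every remaining column (a1: 8>2, a3: 9>3, a4: 7>1).
Column a1 is eliminated: a4 beats it against every remaining row (W: 4>1, Z: 9>2).
Column a3 is eliminated: a4 beats it against every remaining row (W: 4>1, Z: 9>5).
Row W is eliminated: Z beats it against every remaining column (a4: 9>7).
Among the remaining strategies, none is strictly dominated by another pure strategy of the same player, so the elimination stops.
Surviving strategies — Row: {Z}; Column: {a4}.

a4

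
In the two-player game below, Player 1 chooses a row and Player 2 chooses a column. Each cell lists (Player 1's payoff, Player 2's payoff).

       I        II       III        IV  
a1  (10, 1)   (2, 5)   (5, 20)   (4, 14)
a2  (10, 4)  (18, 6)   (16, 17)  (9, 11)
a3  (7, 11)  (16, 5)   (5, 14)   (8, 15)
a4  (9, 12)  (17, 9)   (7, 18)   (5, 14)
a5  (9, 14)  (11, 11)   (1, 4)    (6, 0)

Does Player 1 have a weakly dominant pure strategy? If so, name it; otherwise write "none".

a2

a2 vs a1: I: 10=10, II: 18>2, III: 16>5, IV: 9>4.
a2 vs a3: I: 10>7, II: 18>16, III: 16>5, IV: 9>8.
a2 vs a4: I: 10>9, II: 18>17, III: 16>7, IV: 9>5.
a2 vs a5: I: 10>9, II: 18>11, III: 16>1, IV: 9>6.
a2 is at least as good as every other strategy against every opponent action, so it is weakly dominant.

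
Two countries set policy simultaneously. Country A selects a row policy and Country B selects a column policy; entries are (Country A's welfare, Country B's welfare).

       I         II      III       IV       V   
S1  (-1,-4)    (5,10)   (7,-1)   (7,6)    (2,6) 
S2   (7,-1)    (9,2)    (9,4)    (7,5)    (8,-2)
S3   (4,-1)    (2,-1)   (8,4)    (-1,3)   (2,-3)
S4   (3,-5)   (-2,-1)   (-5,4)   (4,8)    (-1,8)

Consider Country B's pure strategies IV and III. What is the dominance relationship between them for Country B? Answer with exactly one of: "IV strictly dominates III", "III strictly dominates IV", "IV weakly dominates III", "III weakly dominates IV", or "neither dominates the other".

Compare IV to III across every action of Country A: S1: 6>-1, S2: 5>4, S3: 3<4, S4: 8>4.
IV does better at S1, S2, S4 but worse at S3; neither strategy dominates the other.

neither dominates the other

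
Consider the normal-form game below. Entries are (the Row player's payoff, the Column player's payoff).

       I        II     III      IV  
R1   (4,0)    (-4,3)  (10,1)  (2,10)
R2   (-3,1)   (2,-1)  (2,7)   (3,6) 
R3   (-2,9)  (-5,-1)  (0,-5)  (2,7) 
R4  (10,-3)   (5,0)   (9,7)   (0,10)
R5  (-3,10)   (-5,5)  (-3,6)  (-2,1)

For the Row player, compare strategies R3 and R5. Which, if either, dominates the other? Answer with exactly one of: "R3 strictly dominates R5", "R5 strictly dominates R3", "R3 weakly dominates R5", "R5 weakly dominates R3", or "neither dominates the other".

R3 weakly dominates R5

R3's payoffs vs R5's, by the Column player's action — I: -2>-3, II: -5=-5, III: 0>-3, IV: 2>-2.
R3 is at least as good everywhere and strictly better somewhere (tied only at II), so R3 weakly but not strictly dominates R5.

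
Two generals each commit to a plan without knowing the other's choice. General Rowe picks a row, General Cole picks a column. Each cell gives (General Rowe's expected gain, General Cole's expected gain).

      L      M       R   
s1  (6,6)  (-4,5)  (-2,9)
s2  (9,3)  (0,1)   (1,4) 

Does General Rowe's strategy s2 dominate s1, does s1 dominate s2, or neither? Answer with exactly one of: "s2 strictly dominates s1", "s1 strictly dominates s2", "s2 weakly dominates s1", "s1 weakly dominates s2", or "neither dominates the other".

s2 strictly dominates s1

s2's payoffs vs s1's, by General Cole's action — L: 9>6, M: 0>-4, R: 1>-2.
Every comparison favours s2, so s2 strictly dominates s1.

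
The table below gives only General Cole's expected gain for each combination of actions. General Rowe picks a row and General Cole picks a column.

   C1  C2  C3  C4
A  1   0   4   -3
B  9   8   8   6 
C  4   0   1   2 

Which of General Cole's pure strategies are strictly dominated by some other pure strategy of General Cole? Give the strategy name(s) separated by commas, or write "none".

C1 is not dominated — it holds its own against C2 at A (1>0); C3 at B (9>8); C4 at A (1>-3).
C1 strictly dominates C2 — A: 1>0, B: 9>8, C: 4>0.
Nothing dominates C3: C1 at A (4>1); C2 at A (4>0); C4 at A (4>-3).
C1 strictly dominates C4 — A: 1>-3, B: 9>6, C: 4>2.

C2, C4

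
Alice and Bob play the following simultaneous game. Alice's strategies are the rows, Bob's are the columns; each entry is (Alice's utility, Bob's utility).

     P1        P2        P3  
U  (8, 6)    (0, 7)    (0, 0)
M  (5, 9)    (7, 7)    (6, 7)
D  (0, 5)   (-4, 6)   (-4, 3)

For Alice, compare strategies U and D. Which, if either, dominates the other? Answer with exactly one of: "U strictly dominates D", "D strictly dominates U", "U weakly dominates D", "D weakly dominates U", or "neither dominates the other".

Compare U to D across each opponent action: P1: 8>0, P2: 0>-4, P3: 0>-4.
Every comparison favours U, so U strictly dominates D.

U strictly dominates D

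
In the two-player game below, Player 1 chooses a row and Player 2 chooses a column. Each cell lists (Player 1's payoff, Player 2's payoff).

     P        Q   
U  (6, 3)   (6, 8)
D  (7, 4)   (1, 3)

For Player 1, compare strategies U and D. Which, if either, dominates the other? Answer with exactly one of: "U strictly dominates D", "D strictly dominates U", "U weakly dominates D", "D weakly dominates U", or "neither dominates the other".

neither dominates the other

U's payoffs vs D's, by Player 2's action — P: 6<7, Q: 6>1.
U does better at Q but worse at P; neither strategy dominates the other.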